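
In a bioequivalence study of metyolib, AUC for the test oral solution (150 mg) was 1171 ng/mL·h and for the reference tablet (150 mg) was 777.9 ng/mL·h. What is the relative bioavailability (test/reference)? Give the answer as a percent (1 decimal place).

F_rel = 150.5%

F_rel = (AUC_test/D_test) / (AUC_ref/D_ref)
      = (1171/150) / (777.9/150)
      = 7.80667 / 5.186 = 1.5053 = 150.53%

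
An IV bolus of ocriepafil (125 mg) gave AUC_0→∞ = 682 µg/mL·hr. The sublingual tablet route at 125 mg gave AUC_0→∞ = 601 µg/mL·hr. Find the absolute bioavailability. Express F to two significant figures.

F = 0.88

F = (AUC_ev / D_ev) / (AUC_iv / D_iv)
  = (601/125) / (682/125)
  = 4.808 / 5.456 = 0.8812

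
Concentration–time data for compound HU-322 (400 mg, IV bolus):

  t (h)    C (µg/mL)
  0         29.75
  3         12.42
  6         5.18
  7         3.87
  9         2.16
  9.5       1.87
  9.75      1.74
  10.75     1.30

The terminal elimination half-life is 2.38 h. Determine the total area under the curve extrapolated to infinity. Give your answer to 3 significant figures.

Trapezoidal AUC_0→10.75:
  [0→3]: (29.75+12.42)/2 × 3 = 63.255
  [3→6]: (12.42+5.18)/2 × 3 = 26.4
  [6→7]: (5.18+3.87)/2 × 1 = 4.525
  [7→9]: (3.87+2.16)/2 × 2 = 6.03
  [9→9.5]: (2.16+1.87)/2 × 0.5 = 1.0075
  [9.5→9.75]: (1.87+1.74)/2 × 0.25 = 0.45125
  [9.75→10.75]: (1.74+1.30)/2 × 1 = 1.52
  Sum = 103.18875 µg/mL·h
k_e = ln2 / t½ = 0.693147 / 2.38 = 0.2912 h^-1
Extrapolated tail: C_last / k_e = 1.30 / 0.2912 = 4.464
AUC_0→∞ = 103.18875 + 4.464 = 107.65275 µg/mL·h

AUC = 108 µg/mL·h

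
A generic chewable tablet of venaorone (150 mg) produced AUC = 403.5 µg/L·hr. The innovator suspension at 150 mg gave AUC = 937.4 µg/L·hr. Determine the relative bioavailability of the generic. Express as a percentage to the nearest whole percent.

F_rel = 43%

F_rel = (AUC_test/D_test) / (AUC_ref/D_ref)
      = (403.5/150) / (937.4/150)
      = 2.69 / 6.24933 = 0.4304 = 43.04%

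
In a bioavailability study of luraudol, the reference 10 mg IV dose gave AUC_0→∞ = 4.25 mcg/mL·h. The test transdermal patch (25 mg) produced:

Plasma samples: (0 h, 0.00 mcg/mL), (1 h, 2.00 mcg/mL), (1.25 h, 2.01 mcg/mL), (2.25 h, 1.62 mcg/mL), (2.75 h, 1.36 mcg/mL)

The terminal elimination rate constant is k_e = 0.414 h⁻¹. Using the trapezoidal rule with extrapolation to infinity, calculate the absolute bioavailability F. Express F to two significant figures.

F = 0.69

Trapezoidal AUC_0→2.75 (transdermal patch):
  [0→1]: (0.00+2.00)/2 × 1 = 1.0
  [1→1.25]: (2.00+2.01)/2 × 0.25 = 0.50125
  [1.25→2.25]: (2.01+1.62)/2 × 1 = 1.815
  [2.25→2.75]: (1.62+1.36)/2 × 0.5 = 0.745
  Sum = 4.06125 mcg/mL·h
Tail: C_last/k_e = 1.36/0.414 = 3.285
AUC_0→∞ (transdermal patch) = 4.06125 + 3.285 = 7.34625 mcg/mL·h
F = (AUC_ev/D_ev)/(AUC_iv/D_iv) = (7.34625/25)/(4.25/10) = 0.29385/0.425 = 0.6914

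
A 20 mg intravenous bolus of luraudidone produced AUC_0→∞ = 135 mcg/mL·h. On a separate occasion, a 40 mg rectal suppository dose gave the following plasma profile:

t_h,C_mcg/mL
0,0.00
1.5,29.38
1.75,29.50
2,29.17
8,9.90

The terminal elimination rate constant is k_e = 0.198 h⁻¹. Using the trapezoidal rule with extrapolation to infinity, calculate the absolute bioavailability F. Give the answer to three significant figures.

F = 0.755

Trapezoidal AUC_0→8 (rectal suppository):
  [0→1.5]: (0.00+29.38)/2 × 1.5 = 22.035
  [1.5→1.75]: (29.38+29.50)/2 × 0.25 = 7.36
  [1.75→2]: (29.50+29.17)/2 × 0.25 = 7.33375
  [2→8]: (29.17+9.90)/2 × 6 = 117.21
  Sum = 153.93875 mcg/mL·h
Tail: C_last/k_e = 9.90/0.198 = 50.000
AUC_0→∞ (rectal suppository) = 153.93875 + 50.000 = 203.93875 mcg/mL·h
F = (AUC_ev/D_ev)/(AUC_iv/D_iv) = (203.93875/40)/(135/20) = 5.09847/6.75 = 0.7553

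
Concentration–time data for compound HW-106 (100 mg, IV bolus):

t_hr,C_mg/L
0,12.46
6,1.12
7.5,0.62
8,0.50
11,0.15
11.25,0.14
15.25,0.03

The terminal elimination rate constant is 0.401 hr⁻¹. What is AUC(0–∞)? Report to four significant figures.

Trapezoidal AUC_0→15.25:
  [0→6]: (12.46+1.12)/2 × 6 = 40.74
  [6→7.5]: (1.12+0.62)/2 × 1.5 = 1.305
  [7.5→8]: (0.62+0.50)/2 × 0.5 = 0.28
  [8→11]: (0.50+0.15)/2 × 3 = 0.975
  [11→11.25]: (0.15+0.14)/2 × 0.25 = 0.03625
  [11.25→15.25]: (0.14+0.03)/2 × 4 = 0.34
  Sum = 43.67625 mg/L·hr
Extrapolated tail: C_last / k_e = 0.03 / 0.401 = 0.075
AUC_0→∞ = 43.67625 + 0.075 = 43.75125 mg/L·hr

AUC = 43.75 mg/L·hr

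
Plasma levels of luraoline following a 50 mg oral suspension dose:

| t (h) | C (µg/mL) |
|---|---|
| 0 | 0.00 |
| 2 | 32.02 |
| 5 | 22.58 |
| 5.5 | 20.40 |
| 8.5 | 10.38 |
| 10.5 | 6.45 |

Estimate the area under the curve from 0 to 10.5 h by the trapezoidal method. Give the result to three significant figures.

AUC = 188 µg/mL·h

Trapezoidal AUC_0→10.5:
  [0→2]: (0.00+32.02)/2 × 2 = 32.02
  [2→5]: (32.02+22.58)/2 × 3 = 81.9
  [5→5.5]: (22.58+20.40)/2 × 0.5 = 10.745
  [5.5→8.5]: (20.40+10.38)/2 × 3 = 46.17
  [8.5→10.5]: (10.38+6.45)/2 × 2 = 16.83
  Sum = 187.665 µg/mL·h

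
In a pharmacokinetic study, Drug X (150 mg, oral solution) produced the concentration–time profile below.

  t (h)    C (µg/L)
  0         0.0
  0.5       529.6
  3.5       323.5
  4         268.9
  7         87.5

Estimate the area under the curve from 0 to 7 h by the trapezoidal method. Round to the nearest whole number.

AUC = 2095 µg/L·h

Trapezoidal AUC_0→7:
  [0→0.5]: (0.0+529.6)/2 × 0.5 = 132.4
  [0.5→3.5]: (529.6+323.5)/2 × 3 = 1279.65
  [3.5→4]: (323.5+268.9)/2 × 0.5 = 148.1
  [4→7]: (268.9+87.5)/2 × 3 = 534.6
  Sum = 2094.75 µg/L·h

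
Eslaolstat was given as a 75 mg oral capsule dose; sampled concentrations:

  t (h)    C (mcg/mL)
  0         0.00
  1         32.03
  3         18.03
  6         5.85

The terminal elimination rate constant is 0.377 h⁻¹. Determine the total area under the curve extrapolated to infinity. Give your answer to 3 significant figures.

Trapezoidal AUC_0→6:
  [0→1]: (0.00+32.03)/2 × 1 = 16.015
  [1→3]: (32.03+18.03)/2 × 2 = 50.06
  [3→6]: (18.03+5.85)/2 × 3 = 35.82
  Sum = 101.895 mcg/mL·h
Extrapolated tail: C_last / k_e = 5.85 / 0.377 = 15.517
AUC_0→∞ = 101.895 + 15.517 = 117.412 mcg/mL·h

AUC = 117 mcg/mL·h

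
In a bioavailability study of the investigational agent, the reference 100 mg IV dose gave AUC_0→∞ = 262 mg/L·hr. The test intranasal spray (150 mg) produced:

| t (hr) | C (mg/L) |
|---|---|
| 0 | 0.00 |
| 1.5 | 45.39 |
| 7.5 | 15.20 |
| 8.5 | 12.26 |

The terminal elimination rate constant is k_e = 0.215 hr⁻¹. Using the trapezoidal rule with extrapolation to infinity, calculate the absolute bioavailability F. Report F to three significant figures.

Trapezoidal AUC_0→8.5 (intranasal spray):
  [0→1.5]: (0.00+45.39)/2 × 1.5 = 34.0425
  [1.5→7.5]: (45.39+15.20)/2 × 6 = 181.77
  [7.5→8.5]: (15.20+12.26)/2 × 1 = 13.73
  Sum = 229.5425 mg/L·hr
Tail: C_last/k_e = 12.26/0.215 = 57.023
AUC_0→∞ (intranasal spray) = 229.5425 + 57.023 = 286.5655 mg/L·hr
F = (AUC_ev/D_ev)/(AUC_iv/D_iv) = (286.5655/150)/(262/100) = 1.91044/2.62 = 0.7292

F = 0.729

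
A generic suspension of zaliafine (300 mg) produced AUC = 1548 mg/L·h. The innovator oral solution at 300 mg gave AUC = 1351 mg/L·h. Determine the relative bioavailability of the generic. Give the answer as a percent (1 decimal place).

F_rel = (AUC_test/D_test) / (AUC_ref/D_ref)
      = (1548/300) / (1351/300)
      = 5.16 / 4.50333 = 1.1458 = 114.58%

F_rel = 114.6%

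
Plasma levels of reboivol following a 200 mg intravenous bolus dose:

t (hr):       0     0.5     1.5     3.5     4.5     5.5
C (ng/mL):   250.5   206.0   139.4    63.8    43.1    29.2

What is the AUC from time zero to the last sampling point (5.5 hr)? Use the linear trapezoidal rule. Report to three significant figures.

Trapezoidal AUC_0→5.5:
  [0→0.5]: (250.5+206.0)/2 × 0.5 = 114.125
  [0.5→1.5]: (206.0+139.4)/2 × 1 = 172.7
  [1.5→3.5]: (139.4+63.8)/2 × 2 = 203.2
  [3.5→4.5]: (63.8+43.1)/2 × 1 = 53.45
  [4.5→5.5]: (43.1+29.2)/2 × 1 = 36.15
  Sum = 579.625 ng/mL·hr

AUC = 580 ng/mL·hr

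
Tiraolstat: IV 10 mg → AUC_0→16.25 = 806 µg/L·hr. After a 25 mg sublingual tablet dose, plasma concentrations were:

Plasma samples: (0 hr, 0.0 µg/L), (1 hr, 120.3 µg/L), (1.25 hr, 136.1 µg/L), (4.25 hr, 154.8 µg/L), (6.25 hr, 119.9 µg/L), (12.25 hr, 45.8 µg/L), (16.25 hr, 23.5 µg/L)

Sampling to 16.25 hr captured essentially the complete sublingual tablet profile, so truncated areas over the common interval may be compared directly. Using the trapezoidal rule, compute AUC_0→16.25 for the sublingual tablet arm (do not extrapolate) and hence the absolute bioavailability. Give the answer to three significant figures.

F = 0.714

Trapezoidal AUC_0→16.25 (sublingual tablet):
  [0→1]: (0.0+120.3)/2 × 1 = 60.15
  [1→1.25]: (120.3+136.1)/2 × 0.25 = 32.05
  [1.25→4.25]: (136.1+154.8)/2 × 3 = 436.35
  [4.25→6.25]: (154.8+119.9)/2 × 2 = 274.7
  [6.25→12.25]: (119.9+45.8)/2 × 6 = 497.1
  [12.25→16.25]: (45.8+23.5)/2 × 4 = 138.6
  Sum = 1438.95 µg/L·hr
F = (AUC_ev/D_ev)/(AUC_iv/D_iv) = (1438.95/25)/(806/10) = 57.558/80.6 = 0.7141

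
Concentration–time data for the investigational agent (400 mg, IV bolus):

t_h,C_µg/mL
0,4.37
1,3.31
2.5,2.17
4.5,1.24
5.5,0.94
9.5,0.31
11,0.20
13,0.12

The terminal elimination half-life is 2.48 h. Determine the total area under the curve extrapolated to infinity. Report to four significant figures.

AUC = 16.08 µg/mL·h

Trapezoidal AUC_0→13:
  [0→1]: (4.37+3.31)/2 × 1 = 3.84
  [1→2.5]: (3.31+2.17)/2 × 1.5 = 4.11
  [2.5→4.5]: (2.17+1.24)/2 × 2 = 3.41
  [4.5→5.5]: (1.24+0.94)/2 × 1 = 1.09
  [5.5→9.5]: (0.94+0.31)/2 × 4 = 2.5
  [9.5→11]: (0.31+0.20)/2 × 1.5 = 0.3825
  [11→13]: (0.20+0.12)/2 × 2 = 0.32
  Sum = 15.6525 µg/mL·h
k_e = ln2 / t½ = 0.693147 / 2.48 = 0.2795 h^-1
Extrapolated tail: C_last / k_e = 0.12 / 0.2795 = 0.429
AUC_0→∞ = 15.6525 + 0.429 = 16.0815 µg/mL·h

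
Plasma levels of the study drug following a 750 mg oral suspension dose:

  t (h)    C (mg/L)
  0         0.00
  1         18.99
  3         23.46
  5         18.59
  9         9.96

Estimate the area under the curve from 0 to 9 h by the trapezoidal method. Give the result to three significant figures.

AUC = 151 mg/L·h

Trapezoidal AUC_0→9:
  [0→1]: (0.00+18.99)/2 × 1 = 9.495
  [1→3]: (18.99+23.46)/2 × 2 = 42.45
  [3→5]: (23.46+18.59)/2 × 2 = 42.05
  [5→9]: (18.59+9.96)/2 × 4 = 57.1
  Sum = 151.095 mg/L·h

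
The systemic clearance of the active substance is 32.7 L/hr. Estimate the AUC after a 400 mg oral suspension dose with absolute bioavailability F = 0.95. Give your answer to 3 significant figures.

AUC = 11.6 mg/L·hr

AUC_0→∞ = F × Dose / CL
        = 0.95 × 400 / 32.7 = 11.6208 mg/L·hr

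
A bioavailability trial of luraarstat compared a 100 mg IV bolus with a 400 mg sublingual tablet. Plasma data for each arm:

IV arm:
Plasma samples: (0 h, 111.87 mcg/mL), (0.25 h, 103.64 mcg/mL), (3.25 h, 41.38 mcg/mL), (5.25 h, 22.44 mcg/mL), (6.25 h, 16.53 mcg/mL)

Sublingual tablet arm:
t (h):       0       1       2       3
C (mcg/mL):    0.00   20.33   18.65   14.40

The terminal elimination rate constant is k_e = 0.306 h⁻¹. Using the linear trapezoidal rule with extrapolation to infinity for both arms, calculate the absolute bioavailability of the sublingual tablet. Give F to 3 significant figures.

Trapezoidal AUC_0→6.25 (IV):
  [0→0.25]: (111.87+103.64)/2 × 0.25 = 26.93875
  [0.25→3.25]: (103.64+41.38)/2 × 3 = 217.53
  [3.25→5.25]: (41.38+22.44)/2 × 2 = 63.82
  [5.25→6.25]: (22.44+16.53)/2 × 1 = 19.485
  Sum = 327.77375 mcg/mL·h
IV tail: 16.53/0.306 = 54.020; AUC_iv,0→∞ = 327.77375 + 54.020 = 381.79375 mcg/mL·h
Trapezoidal AUC_0→3 (sublingual tablet):
  [0→1]: (0.00+20.33)/2 × 1 = 10.165
  [1→2]: (20.33+18.65)/2 × 1 = 19.49
  [2→3]: (18.65+14.40)/2 × 1 = 16.525
  Sum = 46.18 mcg/mL·h
sublingual tablet tail: 14.40/0.306 = 47.059; AUC_ev,0→∞ = 46.18 + 47.059 = 93.239 mcg/mL·h
F = (AUC_ev/D_ev)/(AUC_iv/D_iv) = (93.239/400)/(381.79375/100) = 0.2330975/3.8179375 = 0.0611

F = 0.0611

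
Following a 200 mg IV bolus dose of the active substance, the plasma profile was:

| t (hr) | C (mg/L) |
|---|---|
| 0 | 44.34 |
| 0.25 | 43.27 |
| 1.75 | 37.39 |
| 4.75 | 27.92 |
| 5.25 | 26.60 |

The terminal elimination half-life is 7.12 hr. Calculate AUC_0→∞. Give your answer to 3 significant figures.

AUC = 456 mg/L·hr

Trapezoidal AUC_0→5.25:
  [0→0.25]: (44.34+43.27)/2 × 0.25 = 10.95125
  [0.25→1.75]: (43.27+37.39)/2 × 1.5 = 60.495
  [1.75→4.75]: (37.39+27.92)/2 × 3 = 97.965
  [4.75→5.25]: (27.92+26.60)/2 × 0.5 = 13.63
  Sum = 183.04125 mg/L·hr
k_e = ln2 / t½ = 0.693147 / 7.12 = 0.0974 hr^-1
Extrapolated tail: C_last / k_e = 26.60 / 0.0974 = 273.101
AUC_0→∞ = 183.04125 + 273.101 = 456.14225 mg/L·hr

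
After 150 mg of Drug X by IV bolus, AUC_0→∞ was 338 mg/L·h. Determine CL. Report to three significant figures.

CL = 0.444 L/h

CL = Dose_iv / AUC_0→∞
   = 150 / 338 = 0.443787 L/h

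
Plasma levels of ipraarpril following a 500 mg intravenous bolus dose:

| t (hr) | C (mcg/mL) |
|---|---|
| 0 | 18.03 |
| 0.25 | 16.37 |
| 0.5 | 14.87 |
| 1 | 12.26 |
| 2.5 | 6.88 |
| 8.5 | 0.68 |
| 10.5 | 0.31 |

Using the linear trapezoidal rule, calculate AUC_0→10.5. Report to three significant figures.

Trapezoidal AUC_0→10.5:
  [0→0.25]: (18.03+16.37)/2 × 0.25 = 4.3
  [0.25→0.5]: (16.37+14.87)/2 × 0.25 = 3.905
  [0.5→1]: (14.87+12.26)/2 × 0.5 = 6.7825
  [1→2.5]: (12.26+6.88)/2 × 1.5 = 14.355
  [2.5→8.5]: (6.88+0.68)/2 × 6 = 22.68
  [8.5→10.5]: (0.68+0.31)/2 × 2 = 0.99
  Sum = 53.0125 mcg/mL·hr

AUC = 53.0 mcg/mL·hr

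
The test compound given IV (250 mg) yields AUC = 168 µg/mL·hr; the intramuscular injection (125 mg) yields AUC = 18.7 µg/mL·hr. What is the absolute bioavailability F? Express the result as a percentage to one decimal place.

F = 22.3%

F = (AUC_ev / D_ev) / (AUC_iv / D_iv)
  = (18.7/125) / (168/250)
  = 0.1496 / 0.672 = 0.2226
  = 22.26%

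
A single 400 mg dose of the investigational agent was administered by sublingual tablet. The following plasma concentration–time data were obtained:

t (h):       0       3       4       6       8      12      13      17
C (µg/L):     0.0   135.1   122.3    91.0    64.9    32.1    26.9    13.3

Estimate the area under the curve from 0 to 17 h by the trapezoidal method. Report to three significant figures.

Trapezoidal AUC_0→17:
  [0→3]: (0.0+135.1)/2 × 3 = 202.65
  [3→4]: (135.1+122.3)/2 × 1 = 128.7
  [4→6]: (122.3+91.0)/2 × 2 = 213.3
  [6→8]: (91.0+64.9)/2 × 2 = 155.9
  [8→12]: (64.9+32.1)/2 × 4 = 194.0
  [12→13]: (32.1+26.9)/2 × 1 = 29.5
  [13→17]: (26.9+13.3)/2 × 4 = 80.4
  Sum = 1004.45 µg/L·h

AUC = 1000 µg/L·h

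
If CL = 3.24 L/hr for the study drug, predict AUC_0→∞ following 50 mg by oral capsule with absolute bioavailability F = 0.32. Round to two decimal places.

AUC = 4.94 mg/L·hr

AUC_0→∞ = F × Dose / CL
        = 0.32 × 50 / 3.24 = 4.93827 mg/L·hr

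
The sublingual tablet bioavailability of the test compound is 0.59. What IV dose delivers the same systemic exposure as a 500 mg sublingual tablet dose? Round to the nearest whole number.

D_iv = 295 mg

Systemic exposure from an extravascular dose = F × D_ev, so the equivalent IV dose is F × D_ev.
D_iv = F × D_ev = 0.59 × 500 = 295 mg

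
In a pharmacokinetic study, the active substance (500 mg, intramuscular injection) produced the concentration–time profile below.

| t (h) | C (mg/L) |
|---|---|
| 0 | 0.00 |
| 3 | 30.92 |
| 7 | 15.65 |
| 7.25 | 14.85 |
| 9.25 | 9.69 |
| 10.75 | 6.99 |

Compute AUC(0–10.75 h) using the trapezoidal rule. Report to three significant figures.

AUC = 180 mg/L·h

Trapezoidal AUC_0→10.75:
  [0→3]: (0.00+30.92)/2 × 3 = 46.38
  [3→7]: (30.92+15.65)/2 × 4 = 93.14
  [7→7.25]: (15.65+14.85)/2 × 0.25 = 3.8125
  [7.25→9.25]: (14.85+9.69)/2 × 2 = 24.54
  [9.25→10.75]: (9.69+6.99)/2 × 1.5 = 12.51
  Sum = 180.3825 mg/L·h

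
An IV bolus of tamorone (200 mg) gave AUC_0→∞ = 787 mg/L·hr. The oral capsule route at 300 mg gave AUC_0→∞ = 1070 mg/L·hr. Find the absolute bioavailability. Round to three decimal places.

F = 0.906

F = (AUC_ev / D_ev) / (AUC_iv / D_iv)
  = (1070/300) / (787/200)
  = 3.56667 / 3.935 = 0.9064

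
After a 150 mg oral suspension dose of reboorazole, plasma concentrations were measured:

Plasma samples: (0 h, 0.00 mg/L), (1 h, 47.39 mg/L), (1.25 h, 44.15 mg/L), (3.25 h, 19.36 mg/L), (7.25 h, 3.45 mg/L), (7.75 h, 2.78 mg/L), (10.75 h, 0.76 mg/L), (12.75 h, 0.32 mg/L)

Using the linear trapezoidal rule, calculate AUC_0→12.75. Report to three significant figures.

Trapezoidal AUC_0→12.75:
  [0→1]: (0.00+47.39)/2 × 1 = 23.695
  [1→1.25]: (47.39+44.15)/2 × 0.25 = 11.4425
  [1.25→3.25]: (44.15+19.36)/2 × 2 = 63.51
  [3.25→7.25]: (19.36+3.45)/2 × 4 = 45.62
  [7.25→7.75]: (3.45+2.78)/2 × 0.5 = 1.5575
  [7.75→10.75]: (2.78+0.76)/2 × 3 = 5.31
  [10.75→12.75]: (0.76+0.32)/2 × 2 = 1.08
  Sum = 152.215 mg/L·h

AUC = 152 mg/L·h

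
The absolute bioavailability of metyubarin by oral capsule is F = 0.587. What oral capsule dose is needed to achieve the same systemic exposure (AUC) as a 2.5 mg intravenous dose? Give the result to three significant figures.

For equal systemic exposure: F × D_ev = D_iv
D_ev = D_iv / F = 2.5 / 0.587 = 4.25894 mg

D_oral = 4.26 mg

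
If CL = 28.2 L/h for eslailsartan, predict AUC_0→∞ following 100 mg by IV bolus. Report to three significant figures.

AUC_0→∞ = Dose_iv / CL
        = 100 / 28.2 = 3.5461 mg/L·h

AUC = 3.55 mg/L·h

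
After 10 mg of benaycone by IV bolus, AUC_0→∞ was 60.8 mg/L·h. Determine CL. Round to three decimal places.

CL = 0.164 L/h

CL = Dose_iv / AUC_0→∞
   = 10 / 60.8 = 0.164474 L/h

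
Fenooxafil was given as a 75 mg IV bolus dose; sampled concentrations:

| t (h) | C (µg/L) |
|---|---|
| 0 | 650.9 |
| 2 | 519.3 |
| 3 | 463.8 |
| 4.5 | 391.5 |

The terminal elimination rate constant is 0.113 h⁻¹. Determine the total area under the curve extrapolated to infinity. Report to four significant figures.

Trapezoidal AUC_0→4.5:
  [0→2]: (650.9+519.3)/2 × 2 = 1170.2
  [2→3]: (519.3+463.8)/2 × 1 = 491.55
  [3→4.5]: (463.8+391.5)/2 × 1.5 = 641.475
  Sum = 2303.225 µg/L·h
Extrapolated tail: C_last / k_e = 391.5 / 0.113 = 3464.602
AUC_0→∞ = 2303.225 + 3464.602 = 5767.827 µg/L·h

AUC = 5768 µg/L·h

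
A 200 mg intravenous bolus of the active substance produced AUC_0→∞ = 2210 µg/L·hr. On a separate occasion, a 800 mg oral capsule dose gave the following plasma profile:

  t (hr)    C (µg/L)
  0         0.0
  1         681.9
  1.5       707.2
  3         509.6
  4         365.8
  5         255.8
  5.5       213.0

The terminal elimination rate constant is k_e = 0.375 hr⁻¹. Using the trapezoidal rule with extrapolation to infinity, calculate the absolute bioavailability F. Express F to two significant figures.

Trapezoidal AUC_0→5.5 (oral capsule):
  [0→1]: (0.0+681.9)/2 × 1 = 340.95
  [1→1.5]: (681.9+707.2)/2 × 0.5 = 347.275
  [1.5→3]: (707.2+509.6)/2 × 1.5 = 912.6
  [3→4]: (509.6+365.8)/2 × 1 = 437.7
  [4→5]: (365.8+255.8)/2 × 1 = 310.8
  [5→5.5]: (255.8+213.0)/2 × 0.5 = 117.2
  Sum = 2466.525 µg/L·hr
Tail: C_last/k_e = 213.0/0.375 = 568.000
AUC_0→∞ (oral capsule) = 2466.525 + 568.000 = 3034.525 µg/L·hr
F = (AUC_ev/D_ev)/(AUC_iv/D_iv) = (3034.525/800)/(2210/200) = 3.79316/11.05 = 0.3433

F = 0.34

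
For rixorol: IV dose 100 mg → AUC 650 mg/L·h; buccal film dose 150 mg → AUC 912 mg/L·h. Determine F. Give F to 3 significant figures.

F = (AUC_ev / D_ev) / (AUC_iv / D_iv)
  = (912/150) / (650/100)
  = 6.08 / 6.5 = 0.9354

F = 0.935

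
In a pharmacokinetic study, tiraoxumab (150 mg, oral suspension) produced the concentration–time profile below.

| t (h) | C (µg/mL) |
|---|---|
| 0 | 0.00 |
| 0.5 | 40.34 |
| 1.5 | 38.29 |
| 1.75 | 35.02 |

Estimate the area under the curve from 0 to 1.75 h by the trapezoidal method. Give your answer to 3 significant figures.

AUC = 58.6 µg/mL·h

Trapezoidal AUC_0→1.75:
  [0→0.5]: (0.00+40.34)/2 × 0.5 = 10.085
  [0.5→1.5]: (40.34+38.29)/2 × 1 = 39.315
  [1.5→1.75]: (38.29+35.02)/2 × 0.25 = 9.16375
  Sum = 58.56375 µg/mL·h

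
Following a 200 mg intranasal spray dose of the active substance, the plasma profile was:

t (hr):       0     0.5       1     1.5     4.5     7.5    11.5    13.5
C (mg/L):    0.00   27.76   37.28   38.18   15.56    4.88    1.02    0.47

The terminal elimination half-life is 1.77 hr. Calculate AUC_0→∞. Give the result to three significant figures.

Trapezoidal AUC_0→13.5:
  [0→0.5]: (0.00+27.76)/2 × 0.5 = 6.94
  [0.5→1]: (27.76+37.28)/2 × 0.5 = 16.26
  [1→1.5]: (37.28+38.18)/2 × 0.5 = 18.865
  [1.5→4.5]: (38.18+15.56)/2 × 3 = 80.61
  [4.5→7.5]: (15.56+4.88)/2 × 3 = 30.66
  [7.5→11.5]: (4.88+1.02)/2 × 4 = 11.8
  [11.5→13.5]: (1.02+0.47)/2 × 2 = 1.49
  Sum = 166.625 mg/L·hr
k_e = ln2 / t½ = 0.693147 / 1.77 = 0.3916 hr^-1
Extrapolated tail: C_last / k_e = 0.47 / 0.3916 = 1.200
AUC_0→∞ = 166.625 + 1.200 = 167.825 mg/L·hr

AUC = 168 mg/L·hr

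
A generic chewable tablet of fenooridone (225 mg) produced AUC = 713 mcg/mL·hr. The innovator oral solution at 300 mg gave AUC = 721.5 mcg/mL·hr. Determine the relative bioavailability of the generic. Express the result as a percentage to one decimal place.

F_rel = 131.8%

F_rel = (AUC_test/D_test) / (AUC_ref/D_ref)
      = (713/225) / (721.5/300)
      = 3.16889 / 2.405 = 1.3176 = 131.76%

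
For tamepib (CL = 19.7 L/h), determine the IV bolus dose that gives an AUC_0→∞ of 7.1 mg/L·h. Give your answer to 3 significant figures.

Dose = 140 mg

Dose_iv = CL × AUC_0→∞
     = 19.7 × 7.1 = 139.87 mg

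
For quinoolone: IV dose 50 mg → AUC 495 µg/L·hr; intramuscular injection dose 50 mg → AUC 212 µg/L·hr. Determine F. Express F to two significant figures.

F = (AUC_ev / D_ev) / (AUC_iv / D_iv)
  = (212/50) / (495/50)
  = 4.24 / 9.9 = 0.4283

F = 0.43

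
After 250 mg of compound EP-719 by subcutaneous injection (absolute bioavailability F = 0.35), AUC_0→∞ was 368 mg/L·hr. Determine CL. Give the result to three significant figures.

CL = 0.238 L/hr

CL = F × Dose / AUC_0→∞
   = 0.35 × 250 / 368 = 0.237772 L/hr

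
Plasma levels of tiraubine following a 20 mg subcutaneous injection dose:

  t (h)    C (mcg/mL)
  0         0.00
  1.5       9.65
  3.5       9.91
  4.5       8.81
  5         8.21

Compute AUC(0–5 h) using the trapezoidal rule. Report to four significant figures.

Trapezoidal AUC_0→5:
  [0→1.5]: (0.00+9.65)/2 × 1.5 = 7.2375
  [1.5→3.5]: (9.65+9.91)/2 × 2 = 19.56
  [3.5→4.5]: (9.91+8.81)/2 × 1 = 9.36
  [4.5→5]: (8.81+8.21)/2 × 0.5 = 4.255
  Sum = 40.4125 mcg/mL·h

AUC = 40.41 mcg/mL·h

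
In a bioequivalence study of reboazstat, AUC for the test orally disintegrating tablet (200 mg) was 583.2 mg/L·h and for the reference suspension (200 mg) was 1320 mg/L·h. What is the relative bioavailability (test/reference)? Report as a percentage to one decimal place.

F_rel = 44.2%

F_rel = (AUC_test/D_test) / (AUC_ref/D_ref)
      = (583.2/200) / (1320/200)
      = 2.916 / 6.6 = 0.4418 = 44.18%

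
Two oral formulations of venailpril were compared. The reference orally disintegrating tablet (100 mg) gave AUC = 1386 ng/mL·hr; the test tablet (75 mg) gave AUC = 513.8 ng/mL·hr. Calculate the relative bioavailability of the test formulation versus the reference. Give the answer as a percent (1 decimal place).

F_rel = (AUC_test/D_test) / (AUC_ref/D_ref)
      = (513.8/75) / (1386/100)
      = 6.85067 / 13.86 = 0.4943 = 49.43%

F_rel = 49.4%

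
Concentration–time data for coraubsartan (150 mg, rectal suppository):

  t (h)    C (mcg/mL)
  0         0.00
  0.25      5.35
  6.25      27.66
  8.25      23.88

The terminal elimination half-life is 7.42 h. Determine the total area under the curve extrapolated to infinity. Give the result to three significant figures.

AUC = 407 mcg/mL·h

Trapezoidal AUC_0→8.25:
  [0→0.25]: (0.00+5.35)/2 × 0.25 = 0.66875
  [0.25→6.25]: (5.35+27.66)/2 × 6 = 99.03
  [6.25→8.25]: (27.66+23.88)/2 × 2 = 51.54
  Sum = 151.23875 mcg/mL·h
k_e = ln2 / t½ = 0.693147 / 7.42 = 0.0934 h^-1
Extrapolated tail: C_last / k_e = 23.88 / 0.0934 = 255.675
AUC_0→∞ = 151.23875 + 255.675 = 406.91375 mcg/mL·h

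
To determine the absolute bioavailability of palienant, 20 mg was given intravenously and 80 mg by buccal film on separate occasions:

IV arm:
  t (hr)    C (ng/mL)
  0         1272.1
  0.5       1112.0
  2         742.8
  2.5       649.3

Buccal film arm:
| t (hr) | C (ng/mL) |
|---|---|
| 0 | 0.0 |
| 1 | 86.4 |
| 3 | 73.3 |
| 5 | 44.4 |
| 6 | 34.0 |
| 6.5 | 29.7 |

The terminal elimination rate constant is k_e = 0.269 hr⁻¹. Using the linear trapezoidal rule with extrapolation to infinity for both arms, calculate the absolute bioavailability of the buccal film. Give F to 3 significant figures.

Trapezoidal AUC_0→2.5 (IV):
  [0→0.5]: (1272.1+1112.0)/2 × 0.5 = 596.025
  [0.5→2]: (1112.0+742.8)/2 × 1.5 = 1391.1
  [2→2.5]: (742.8+649.3)/2 × 0.5 = 348.025
  Sum = 2335.15 ng/mL·hr
IV tail: 649.3/0.269 = 2413.755; AUC_iv,0→∞ = 2335.15 + 2413.755 = 4748.905 ng/mL·hr
Trapezoidal AUC_0→6.5 (buccal film):
  [0→1]: (0.0+86.4)/2 × 1 = 43.2
  [1→3]: (86.4+73.3)/2 × 2 = 159.7
  [3→5]: (73.3+44.4)/2 × 2 = 117.7
  [5→6]: (44.4+34.0)/2 × 1 = 39.2
  [6→6.5]: (34.0+29.7)/2 × 0.5 = 15.925
  Sum = 375.725 ng/mL·hr
buccal film tail: 29.7/0.269 = 110.409; AUC_ev,0→∞ = 375.725 + 110.409 = 486.134 ng/mL·hr
F = (AUC_ev/D_ev)/(AUC_iv/D_iv) = (486.134/80)/(4748.905/20) = 6.076675/237.44525 = 0.0256

F = 0.0256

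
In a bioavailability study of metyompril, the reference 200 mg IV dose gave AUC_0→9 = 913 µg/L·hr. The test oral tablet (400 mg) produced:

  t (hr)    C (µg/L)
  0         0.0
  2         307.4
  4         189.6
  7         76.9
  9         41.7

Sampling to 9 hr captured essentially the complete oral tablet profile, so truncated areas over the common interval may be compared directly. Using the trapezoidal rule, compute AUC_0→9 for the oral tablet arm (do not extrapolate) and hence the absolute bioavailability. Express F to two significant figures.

Trapezoidal AUC_0→9 (oral tablet):
  [0→2]: (0.0+307.4)/2 × 2 = 307.4
  [2→4]: (307.4+189.6)/2 × 2 = 497.0
  [4→7]: (189.6+76.9)/2 × 3 = 399.75
  [7→9]: (76.9+41.7)/2 × 2 = 118.6
  Sum = 1322.75 µg/L·hr
F = (AUC_ev/D_ev)/(AUC_iv/D_iv) = (1322.75/400)/(913/200) = 3.306875/4.565 = 0.7244

F = 0.72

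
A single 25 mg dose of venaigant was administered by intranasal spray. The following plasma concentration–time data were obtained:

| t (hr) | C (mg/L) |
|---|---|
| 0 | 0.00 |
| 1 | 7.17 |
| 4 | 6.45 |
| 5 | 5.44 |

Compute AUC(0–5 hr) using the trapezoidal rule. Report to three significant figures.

AUC = 30.0 mg/L·hr

Trapezoidal AUC_0→5:
  [0→1]: (0.00+7.17)/2 × 1 = 3.585
  [1→4]: (7.17+6.45)/2 × 3 = 20.43
  [4→5]: (6.45+5.44)/2 × 1 = 5.945
  Sum = 29.96 mg/L·hr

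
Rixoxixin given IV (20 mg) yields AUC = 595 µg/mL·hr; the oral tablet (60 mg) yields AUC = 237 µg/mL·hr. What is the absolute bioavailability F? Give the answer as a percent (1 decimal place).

F = 13.3%

F = (AUC_ev / D_ev) / (AUC_iv / D_iv)
  = (237/60) / (595/20)
  = 3.95 / 29.75 = 0.1328
  = 13.28%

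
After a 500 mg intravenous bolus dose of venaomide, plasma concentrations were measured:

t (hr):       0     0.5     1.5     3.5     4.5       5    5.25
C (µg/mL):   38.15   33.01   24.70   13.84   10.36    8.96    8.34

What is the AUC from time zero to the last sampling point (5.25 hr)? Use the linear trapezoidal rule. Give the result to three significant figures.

AUC = 104 µg/mL·hr

Trapezoidal AUC_0→5.25:
  [0→0.5]: (38.15+33.01)/2 × 0.5 = 17.79
  [0.5→1.5]: (33.01+24.70)/2 × 1 = 28.855
  [1.5→3.5]: (24.70+13.84)/2 × 2 = 38.54
  [3.5→4.5]: (13.84+10.36)/2 × 1 = 12.1
  [4.5→5]: (10.36+8.96)/2 × 0.5 = 4.83
  [5→5.25]: (8.96+8.34)/2 × 0.25 = 2.1625
  Sum = 104.2775 µg/mL·hr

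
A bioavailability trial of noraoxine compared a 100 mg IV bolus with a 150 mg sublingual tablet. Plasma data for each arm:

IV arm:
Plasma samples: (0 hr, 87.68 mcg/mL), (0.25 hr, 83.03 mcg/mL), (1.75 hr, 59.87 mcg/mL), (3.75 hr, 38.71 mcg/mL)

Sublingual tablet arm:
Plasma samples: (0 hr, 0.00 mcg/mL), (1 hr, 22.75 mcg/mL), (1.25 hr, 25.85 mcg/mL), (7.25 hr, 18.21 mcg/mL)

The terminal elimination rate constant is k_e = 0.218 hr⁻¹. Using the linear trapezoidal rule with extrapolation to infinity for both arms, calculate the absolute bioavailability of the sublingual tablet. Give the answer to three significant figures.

F = 0.384

Trapezoidal AUC_0→3.75 (IV):
  [0→0.25]: (87.68+83.03)/2 × 0.25 = 21.33875
  [0.25→1.75]: (83.03+59.87)/2 × 1.5 = 107.175
  [1.75→3.75]: (59.87+38.71)/2 × 2 = 98.58
  Sum = 227.09375 mcg/mL·hr
IV tail: 38.71/0.218 = 177.569; AUC_iv,0→∞ = 227.09375 + 177.569 = 404.66275 mcg/mL·hr
Trapezoidal AUC_0→7.25 (sublingual tablet):
  [0→1]: (0.00+22.75)/2 × 1 = 11.375
  [1→1.25]: (22.75+25.85)/2 × 0.25 = 6.075
  [1.25→7.25]: (25.85+18.21)/2 × 6 = 132.18
  Sum = 149.63 mcg/mL·hr
sublingual tablet tail: 18.21/0.218 = 83.532; AUC_ev,0→∞ = 149.63 + 83.532 = 233.162 mcg/mL·hr
F = (AUC_ev/D_ev)/(AUC_iv/D_iv) = (233.162/150)/(404.66275/100) = 1.55441/4.0466275 = 0.3841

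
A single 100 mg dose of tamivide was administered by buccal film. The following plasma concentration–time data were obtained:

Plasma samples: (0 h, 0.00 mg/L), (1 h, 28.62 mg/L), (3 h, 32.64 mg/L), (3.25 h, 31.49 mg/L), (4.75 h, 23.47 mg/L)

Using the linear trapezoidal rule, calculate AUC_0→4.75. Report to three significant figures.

AUC = 125 mg/L·h

Trapezoidal AUC_0→4.75:
  [0→1]: (0.00+28.62)/2 × 1 = 14.31
  [1→3]: (28.62+32.64)/2 × 2 = 61.26
  [3→3.25]: (32.64+31.49)/2 × 0.25 = 8.01625
  [3.25→4.75]: (31.49+23.47)/2 × 1.5 = 41.22
  Sum = 124.80625 mg/L·h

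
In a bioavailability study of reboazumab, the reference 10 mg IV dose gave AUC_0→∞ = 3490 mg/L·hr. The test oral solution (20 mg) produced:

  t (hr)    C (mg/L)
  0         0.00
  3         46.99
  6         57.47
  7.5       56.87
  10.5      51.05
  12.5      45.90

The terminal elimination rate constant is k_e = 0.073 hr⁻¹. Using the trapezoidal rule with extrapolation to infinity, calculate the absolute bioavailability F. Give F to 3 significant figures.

F = 0.172

Trapezoidal AUC_0→12.5 (oral solution):
  [0→3]: (0.00+46.99)/2 × 3 = 70.485
  [3→6]: (46.99+57.47)/2 × 3 = 156.69
  [6→7.5]: (57.47+56.87)/2 × 1.5 = 85.755
  [7.5→10.5]: (56.87+51.05)/2 × 3 = 161.88
  [10.5→12.5]: (51.05+45.90)/2 × 2 = 96.95
  Sum = 571.76 mg/L·hr
Tail: C_last/k_e = 45.90/0.073 = 628.767
AUC_0→∞ (oral solution) = 571.76 + 628.767 = 1200.527 mg/L·hr
F = (AUC_ev/D_ev)/(AUC_iv/D_iv) = (1200.527/20)/(3490/10) = 60.02635/349 = 0.1720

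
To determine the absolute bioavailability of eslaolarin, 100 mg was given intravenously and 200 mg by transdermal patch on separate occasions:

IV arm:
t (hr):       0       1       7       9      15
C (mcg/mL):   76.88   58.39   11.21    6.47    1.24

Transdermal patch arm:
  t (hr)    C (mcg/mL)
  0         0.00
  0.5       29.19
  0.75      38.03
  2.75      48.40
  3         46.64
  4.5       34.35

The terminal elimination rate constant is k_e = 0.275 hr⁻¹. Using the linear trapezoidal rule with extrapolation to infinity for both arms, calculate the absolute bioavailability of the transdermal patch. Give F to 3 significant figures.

F = 0.466

Trapezoidal AUC_0→15 (IV):
  [0→1]: (76.88+58.39)/2 × 1 = 67.635
  [1→7]: (58.39+11.21)/2 × 6 = 208.8
  [7→9]: (11.21+6.47)/2 × 2 = 17.68
  [9→15]: (6.47+1.24)/2 × 6 = 23.13
  Sum = 317.245 mcg/mL·hr
IV tail: 1.24/0.275 = 4.509; AUC_iv,0→∞ = 317.245 + 4.509 = 321.754 mcg/mL·hr
Trapezoidal AUC_0→4.5 (transdermal patch):
  [0→0.5]: (0.00+29.19)/2 × 0.5 = 7.2975
  [0.5→0.75]: (29.19+38.03)/2 × 0.25 = 8.4025
  [0.75→2.75]: (38.03+48.40)/2 × 2 = 86.43
  [2.75→3]: (48.40+46.64)/2 × 0.25 = 11.88
  [3→4.5]: (46.64+34.35)/2 × 1.5 = 60.7425
  Sum = 174.7525 mcg/mL·hr
transdermal patch tail: 34.35/0.275 = 124.909; AUC_ev,0→∞ = 174.7525 + 124.909 = 299.6615 mcg/mL·hr
F = (AUC_ev/D_ev)/(AUC_iv/D_iv) = (299.6615/200)/(321.754/100) = 1.4983075/3.21754 = 0.4657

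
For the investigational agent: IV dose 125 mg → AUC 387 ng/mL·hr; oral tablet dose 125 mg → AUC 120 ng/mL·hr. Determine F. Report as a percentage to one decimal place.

F = 31.0%

F = (AUC_ev / D_ev) / (AUC_iv / D_iv)
  = (120/125) / (387/125)
  = 0.96 / 3.096 = 0.3101
  = 31.01%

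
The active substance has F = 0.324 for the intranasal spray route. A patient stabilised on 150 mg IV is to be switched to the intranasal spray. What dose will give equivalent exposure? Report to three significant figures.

D_intranasal = 463 mg

For equal systemic exposure: F × D_ev = D_iv
D_ev = D_iv / F = 150 / 0.324 = 462.963 mg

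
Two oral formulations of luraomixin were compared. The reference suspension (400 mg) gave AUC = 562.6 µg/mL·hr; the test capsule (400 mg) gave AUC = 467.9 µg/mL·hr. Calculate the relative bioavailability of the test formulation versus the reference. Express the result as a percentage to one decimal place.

F_rel = 83.2%

F_rel = (AUC_test/D_test) / (AUC_ref/D_ref)
      = (467.9/400) / (562.6/400)
      = 1.16975 / 1.4065 = 0.8317 = 83.17%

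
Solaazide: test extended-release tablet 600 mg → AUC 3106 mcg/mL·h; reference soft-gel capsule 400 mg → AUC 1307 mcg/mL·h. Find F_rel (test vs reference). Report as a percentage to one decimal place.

F_rel = 158.4%

F_rel = (AUC_test/D_test) / (AUC_ref/D_ref)
      = (3106/600) / (1307/400)
      = 5.17667 / 3.2675 = 1.5843 = 158.43%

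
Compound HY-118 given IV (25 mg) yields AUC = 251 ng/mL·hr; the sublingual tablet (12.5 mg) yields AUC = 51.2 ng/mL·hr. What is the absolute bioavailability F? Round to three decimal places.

F = (AUC_ev / D_ev) / (AUC_iv / D_iv)
  = (51.2/12.5) / (251/25)
  = 4.096 / 10.04 = 0.4080

F = 0.408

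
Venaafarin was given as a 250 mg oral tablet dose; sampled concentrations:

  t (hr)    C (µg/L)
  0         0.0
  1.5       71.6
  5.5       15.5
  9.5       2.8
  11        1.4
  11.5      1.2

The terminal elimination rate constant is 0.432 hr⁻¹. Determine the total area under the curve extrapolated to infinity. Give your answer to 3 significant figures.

Trapezoidal AUC_0→11.5:
  [0→1.5]: (0.0+71.6)/2 × 1.5 = 53.7
  [1.5→5.5]: (71.6+15.5)/2 × 4 = 174.2
  [5.5→9.5]: (15.5+2.8)/2 × 4 = 36.6
  [9.5→11]: (2.8+1.4)/2 × 1.5 = 3.15
  [11→11.5]: (1.4+1.2)/2 × 0.5 = 0.65
  Sum = 268.3 µg/L·hr
Extrapolated tail: C_last / k_e = 1.2 / 0.432 = 2.778
AUC_0→∞ = 268.3 + 2.778 = 271.078 µg/L·hr

AUC = 271 µg/L·hr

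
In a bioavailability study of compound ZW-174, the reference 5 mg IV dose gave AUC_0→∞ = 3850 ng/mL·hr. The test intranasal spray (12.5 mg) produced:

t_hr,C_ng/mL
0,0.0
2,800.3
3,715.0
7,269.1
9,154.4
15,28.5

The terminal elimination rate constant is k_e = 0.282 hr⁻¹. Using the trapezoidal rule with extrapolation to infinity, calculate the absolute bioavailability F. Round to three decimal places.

Trapezoidal AUC_0→15 (intranasal spray):
  [0→2]: (0.0+800.3)/2 × 2 = 800.3
  [2→3]: (800.3+715.0)/2 × 1 = 757.65
  [3→7]: (715.0+269.1)/2 × 4 = 1968.2
  [7→9]: (269.1+154.4)/2 × 2 = 423.5
  [9→15]: (154.4+28.5)/2 × 6 = 548.7
  Sum = 4498.35 ng/mL·hr
Tail: C_last/k_e = 28.5/0.282 = 101.064
AUC_0→∞ (intranasal spray) = 4498.35 + 101.064 = 4599.414 ng/mL·hr
F = (AUC_ev/D_ev)/(AUC_iv/D_iv) = (4599.414/12.5)/(3850/5) = 367.95312/770 = 0.4779

F = 0.478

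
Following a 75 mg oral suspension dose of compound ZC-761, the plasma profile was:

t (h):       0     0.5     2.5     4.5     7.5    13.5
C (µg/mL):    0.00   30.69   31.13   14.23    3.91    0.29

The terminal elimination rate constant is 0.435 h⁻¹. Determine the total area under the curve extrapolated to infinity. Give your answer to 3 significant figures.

Trapezoidal AUC_0→13.5:
  [0→0.5]: (0.00+30.69)/2 × 0.5 = 7.6725
  [0.5→2.5]: (30.69+31.13)/2 × 2 = 61.82
  [2.5→4.5]: (31.13+14.23)/2 × 2 = 45.36
  [4.5→7.5]: (14.23+3.91)/2 × 3 = 27.21
  [7.5→13.5]: (3.91+0.29)/2 × 6 = 12.6
  Sum = 154.6625 µg/mL·h
Extrapolated tail: C_last / k_e = 0.29 / 0.435 = 0.667
AUC_0→∞ = 154.6625 + 0.667 = 155.3295 µg/mL·h

AUC = 155 µg/mL·h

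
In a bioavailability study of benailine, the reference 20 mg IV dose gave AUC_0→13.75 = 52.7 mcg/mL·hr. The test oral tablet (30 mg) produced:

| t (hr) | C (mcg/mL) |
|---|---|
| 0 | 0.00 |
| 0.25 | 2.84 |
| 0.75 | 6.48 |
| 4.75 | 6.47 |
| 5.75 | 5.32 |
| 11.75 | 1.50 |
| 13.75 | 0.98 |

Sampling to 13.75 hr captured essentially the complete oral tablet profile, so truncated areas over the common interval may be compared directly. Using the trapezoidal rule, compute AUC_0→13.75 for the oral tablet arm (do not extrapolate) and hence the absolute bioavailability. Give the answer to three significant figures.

F = 0.726

Trapezoidal AUC_0→13.75 (oral tablet):
  [0→0.25]: (0.00+2.84)/2 × 0.25 = 0.355
  [0.25→0.75]: (2.84+6.48)/2 × 0.5 = 2.33
  [0.75→4.75]: (6.48+6.47)/2 × 4 = 25.9
  [4.75→5.75]: (6.47+5.32)/2 × 1 = 5.895
  [5.75→11.75]: (5.32+1.50)/2 × 6 = 20.46
  [11.75→13.75]: (1.50+0.98)/2 × 2 = 2.48
  Sum = 57.42 mcg/mL·hr
F = (AUC_ev/D_ev)/(AUC_iv/D_iv) = (57.42/30)/(52.7/20) = 1.914/2.635 = 0.7264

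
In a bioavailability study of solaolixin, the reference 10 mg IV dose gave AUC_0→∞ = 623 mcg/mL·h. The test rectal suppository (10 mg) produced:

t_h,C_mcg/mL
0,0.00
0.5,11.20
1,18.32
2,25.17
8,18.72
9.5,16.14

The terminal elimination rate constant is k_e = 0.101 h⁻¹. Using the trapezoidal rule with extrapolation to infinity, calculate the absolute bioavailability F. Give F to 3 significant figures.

Trapezoidal AUC_0→9.5 (rectal suppository):
  [0→0.5]: (0.00+11.20)/2 × 0.5 = 2.8
  [0.5→1]: (11.20+18.32)/2 × 0.5 = 7.38
  [1→2]: (18.32+25.17)/2 × 1 = 21.745
  [2→8]: (25.17+18.72)/2 × 6 = 131.67
  [8→9.5]: (18.72+16.14)/2 × 1.5 = 26.145
  Sum = 189.74 mcg/mL·h
Tail: C_last/k_e = 16.14/0.101 = 159.802
AUC_0→∞ (rectal suppository) = 189.74 + 159.802 = 349.542 mcg/mL·h
F = (AUC_ev/D_ev)/(AUC_iv/D_iv) = (349.542/10)/(623/10) = 34.9542/62.3 = 0.5611

F = 0.561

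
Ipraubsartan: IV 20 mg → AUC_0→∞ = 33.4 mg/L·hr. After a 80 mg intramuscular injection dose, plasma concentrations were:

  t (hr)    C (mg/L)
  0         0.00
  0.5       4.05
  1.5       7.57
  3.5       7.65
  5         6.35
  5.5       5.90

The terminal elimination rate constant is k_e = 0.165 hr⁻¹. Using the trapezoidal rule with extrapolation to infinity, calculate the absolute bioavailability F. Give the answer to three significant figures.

F = 0.534

Trapezoidal AUC_0→5.5 (intramuscular injection):
  [0→0.5]: (0.00+4.05)/2 × 0.5 = 1.0125
  [0.5→1.5]: (4.05+7.57)/2 × 1 = 5.81
  [1.5→3.5]: (7.57+7.65)/2 × 2 = 15.22
  [3.5→5]: (7.65+6.35)/2 × 1.5 = 10.5
  [5→5.5]: (6.35+5.90)/2 × 0.5 = 3.0625
  Sum = 35.605 mg/L·hr
Tail: C_last/k_e = 5.90/0.165 = 35.758
AUC_0→∞ (intramuscular injection) = 35.605 + 35.758 = 71.363 mg/L·hr
F = (AUC_ev/D_ev)/(AUC_iv/D_iv) = (71.363/80)/(33.4/20) = 0.8920375/1.67 = 0.5342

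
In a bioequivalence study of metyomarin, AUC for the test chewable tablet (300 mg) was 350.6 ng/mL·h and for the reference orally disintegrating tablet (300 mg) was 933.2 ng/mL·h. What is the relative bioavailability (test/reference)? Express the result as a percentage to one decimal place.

F_rel = (AUC_test/D_test) / (AUC_ref/D_ref)
      = (350.6/300) / (933.2/300)
      = 1.16867 / 3.11067 = 0.3757 = 37.57%

F_rel = 37.6%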